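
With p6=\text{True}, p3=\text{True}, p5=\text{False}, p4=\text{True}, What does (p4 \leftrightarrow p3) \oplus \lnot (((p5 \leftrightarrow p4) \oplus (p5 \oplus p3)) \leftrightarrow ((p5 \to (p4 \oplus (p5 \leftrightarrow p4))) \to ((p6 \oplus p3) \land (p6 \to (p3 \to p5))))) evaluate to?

p4 \leftrightarrow p3 = \text{True} \leftrightarrow \text{True} = \text{True}
p5 \leftrightarrow p4 = \text{False} \leftrightarrow \text{True} = \text{False}
p5 \oplus p3 = \text{False} \oplus \text{True} = \text{True}
(p5 \leftrightarrow p4) \oplus (p5 \oplus p3) = \text{False} \oplus \text{True} = \text{True}
p5 \leftrightarrow p4 = \text{False} \leftrightarrow \text{True} = \text{False}
p4 \oplus (p5 \leftrightarrow p4) = \text{True} \oplus \text{False} = \text{True}
p5 \to (p4 \oplus (p5 \leftrightarrow p4)) = \text{False} \to \text{True} = \text{True}
p6 \oplus p3 = \text{True} \oplus \text{True} = \text{False}
p3 \to p5 = \text{True} \to \text{False} = \text{False}
p6 \to (p3 \to p5) = \text{True} \to \text{False} = \text{False}
(p6 \oplus p3) \land (p6 \to (p3 \to p5)) = \text{False} \land \text{False} = \text{False}
(p5 \to (p4 \oplus (p5 \leftrightarrow p4))) \to ((p6 \oplus p3) \land (p6 \to (p3 \to p5))) = \text{True} \to \text{False} = \text{False}
((p5 \leftrightarrow p4) \oplus (p5 \oplus p3)) \leftrightarrow ((p5 \to (p4 \oplus (p5 \leftrightarrow p4))) \to ((p6 \oplus p3) \land (p6 \to (p3 \to p5)))) = \text{True} \leftrightarrow \text{False} = \text{False}
\lnot (((p5 \leftrightarrow p4) \oplus (p5 \oplus p3)) \leftrightarrow ((p5 \to (p4 \oplus (p5 \leftrightarrow p4))) \to ((p6 \oplus p3) \land (p6 \to (p3 \to p5))))) = \lnot \text{False} = \text{True}
(p4 \leftrightarrow p3) \oplus \lnot (((p5 \leftrightarrow p4) \oplus (p5 \oplus p3)) \leftrightarrow ((p5 \to (p4 \oplus (p5 \leftrightarrow p4))) \to ((p6 \oplus p3) \land (p6 \to (p3 \to p5))))) = \text{True} \oplus \text{True} = \text{False}

\text{False}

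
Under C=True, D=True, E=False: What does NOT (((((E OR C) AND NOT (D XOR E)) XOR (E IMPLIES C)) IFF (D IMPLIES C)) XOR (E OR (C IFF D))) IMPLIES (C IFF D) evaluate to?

True

E OR C = False OR True = True
D XOR E = True XOR False = True
NOT (D XOR E) = NOT True = False
(E OR C) AND NOT (D XOR E) = True AND False = False
E IMPLIES C = False IMPLIES True = True
((E OR C) AND NOT (D XOR E)) XOR (E IMPLIES C) = False XOR True = True
D IMPLIES C = True IMPLIES True = True
(((E OR C) AND NOT (D XOR E)) XOR (E IMPLIES C)) IFF (D IMPLIES C) = True IFF True = True
C IFF D = True IFF True = True
E OR (C IFF D) = False OR True = True
((((E OR C) AND NOT (D XOR E)) XOR (E IMPLIES C)) IFF (D IMPLIES C)) XOR (E OR (C IFF D)) = True XOR True = False
NOT (((((E OR C) AND NOT (D XOR E)) XOR (E IMPLIES C)) IFF (D IMPLIES C)) XOR (E OR (C IFF D))) = NOT False = True
C IFF D = True IFF True = True
NOT (((((E OR C) AND NOT (D XOR E)) XOR (E IMPLIES C)) IFF (D IMPLIES C)) XOR (E OR (C IFF D))) IMPLIES (C IFF D) = True IMPLIES True = True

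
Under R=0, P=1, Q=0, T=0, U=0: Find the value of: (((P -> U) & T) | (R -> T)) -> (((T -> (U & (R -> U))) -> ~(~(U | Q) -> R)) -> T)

P -> U = 1 -> 0 = 0
(P -> U) & T = 0 & 0 = 0
R -> T = 0 -> 0 = 1
((P -> U) & T) | (R -> T) = 0 | 1 = 1
R -> U = 0 -> 0 = 1
U & (R -> U) = 0 & 1 = 0
T -> (U & (R -> U)) = 0 -> 0 = 1
U | Q = 0 | 0 = 0
~(U | Q) = ~0 = 1
~(U | Q) -> R = 1 -> 0 = 0
~(~(U | Q) -> R) = ~0 = 1
(T -> (U & (R -> U))) -> ~(~(U | Q) -> R) = 1 -> 1 = 1
((T -> (U & (R -> U))) -> ~(~(U | Q) -> R)) -> T = 1 -> 0 = 0
(((P -> U) & T) | (R -> T)) -> (((T -> (U & (R -> U))) -> ~(~(U | Q) -> R)) -> T) = 1 -> 0 = 0

0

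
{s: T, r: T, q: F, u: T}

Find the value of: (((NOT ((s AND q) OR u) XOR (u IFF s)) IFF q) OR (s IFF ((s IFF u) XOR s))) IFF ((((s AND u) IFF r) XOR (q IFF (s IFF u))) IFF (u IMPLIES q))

s AND q = T AND F = F
(s AND q) OR u = F OR T = T
NOT ((s AND q) OR u) = NOT T = F
u IFF s = T IFF T = T
NOT ((s AND q) OR u) XOR (u IFF s) = F XOR T = T
(NOT ((s AND q) OR u) XOR (u IFF s)) IFF q = T IFF F = F
s IFF u = T IFF T = T
(s IFF u) XOR s = T XOR T = F
s IFF ((s IFF u) XOR s) = T IFF F = F
((NOT ((s AND q) OR u) XOR (u IFF s)) IFF q) OR (s IFF ((s IFF u) XOR s)) = F OR F = F
s AND u = T AND T = T
(s AND u) IFF r = T IFF T = T
s IFF u = T IFF T = T
q IFF (s IFF u) = F IFF T = F
((s AND u) IFF r) XOR (q IFF (s IFF u)) = T XOR F = T
u IMPLIES q = T IMPLIES F = F
(((s AND u) IFF r) XOR (q IFF (s IFF u))) IFF (u IMPLIES q) = T IFF F = F
(((NOT ((s AND q) OR u) XOR (u IFF s)) IFF q) OR (s IFF ((s IFF u) XOR s))) IFF ((((s AND u) IFF r) XOR (q IFF (s IFF u))) IFF (u IMPLIES q)) = F IFF F = T

T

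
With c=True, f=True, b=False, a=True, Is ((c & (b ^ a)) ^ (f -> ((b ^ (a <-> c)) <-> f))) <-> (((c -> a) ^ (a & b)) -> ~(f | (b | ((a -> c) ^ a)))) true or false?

True

b ^ a = False ^ True = True
c & (b ^ a) = True & True = True
a <-> c = True <-> True = True
b ^ (a <-> c) = False ^ True = True
(b ^ (a <-> c)) <-> f = True <-> True = True
f -> ((b ^ (a <-> c)) <-> f) = True -> True = True
(c & (b ^ a)) ^ (f -> ((b ^ (a <-> c)) <-> f)) = True ^ True = False
c -> a = True -> True = True
a & b = True & False = False
(c -> a) ^ (a & b) = True ^ False = True
a -> c = True -> True = True
(a -> c) ^ a = True ^ True = False
b | ((a -> c) ^ a) = False | False = False
f | (b | ((a -> c) ^ a)) = True | False = True
~(f | (b | ((a -> c) ^ a))) = ~True = False
((c -> a) ^ (a & b)) -> ~(f | (b | ((a -> c) ^ a))) = True -> False = False
((c & (b ^ a)) ^ (f -> ((b ^ (a <-> c)) <-> f))) <-> (((c -> a) ^ (a & b)) -> ~(f | (b | ((a -> c) ^ a)))) = False <-> False = True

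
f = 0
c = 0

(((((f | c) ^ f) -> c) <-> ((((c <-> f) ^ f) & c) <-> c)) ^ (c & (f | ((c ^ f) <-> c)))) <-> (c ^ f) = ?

0

f | c = 0 | 0 = 0
(f | c) ^ f = 0 ^ 0 = 0
((f | c) ^ f) -> c = 0 -> 0 = 1
c <-> f = 0 <-> 0 = 1
(c <-> f) ^ f = 1 ^ 0 = 1
((c <-> f) ^ f) & c = 1 & 0 = 0
(((c <-> f) ^ f) & c) <-> c = 0 <-> 0 = 1
(((f | c) ^ f) -> c) <-> ((((c <-> f) ^ f) & c) <-> c) = 1 <-> 1 = 1
c ^ f = 0 ^ 0 = 0
(c ^ f) <-> c = 0 <-> 0 = 1
f | ((c ^ f) <-> c) = 0 | 1 = 1
c & (f | ((c ^ f) <-> c)) = 0 & 1 = 0
((((f | c) ^ f) -> c) <-> ((((c <-> f) ^ f) & c) <-> c)) ^ (c & (f | ((c ^ f) <-> c))) = 1 ^ 0 = 1
c ^ f = 0 ^ 0 = 0
(((((f | c) ^ f) -> c) <-> ((((c <-> f) ^ f) & c) <-> c)) ^ (c & (f | ((c ^ f) <-> c)))) <-> (c ^ f) = 1 <-> 0 = 0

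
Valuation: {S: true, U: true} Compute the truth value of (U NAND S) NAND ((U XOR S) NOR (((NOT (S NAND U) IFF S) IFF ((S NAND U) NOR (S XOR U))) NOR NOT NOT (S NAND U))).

true

U NAND S = true NAND true = false
U XOR S = true XOR true = false
S NAND U = true NAND true = false
NOT (S NAND U) = NOT false = true
NOT (S NAND U) IFF S = true IFF true = true
S NAND U = true NAND true = false
S XOR U = true XOR true = false
(S NAND U) NOR (S XOR U) = false NOR false = true
(NOT (S NAND U) IFF S) IFF ((S NAND U) NOR (S XOR U)) = true IFF true = true
S NAND U = true NAND true = false
NOT (S NAND U) = NOT false = true
NOT NOT (S NAND U) = NOT true = false
((NOT (S NAND U) IFF S) IFF ((S NAND U) NOR (S XOR U))) NOR NOT NOT (S NAND U) = true NOR false = false
(U XOR S) NOR (((NOT (S NAND U) IFF S) IFF ((S NAND U) NOR (S XOR U))) NOR NOT NOT (S NAND U)) = false NOR false = true
(U NAND S) NAND ((U XOR S) NOR (((NOT (S NAND U) IFF S) IFF ((S NAND U) NOR (S XOR U))) NOR NOT NOT (S NAND U))) = false NAND true = true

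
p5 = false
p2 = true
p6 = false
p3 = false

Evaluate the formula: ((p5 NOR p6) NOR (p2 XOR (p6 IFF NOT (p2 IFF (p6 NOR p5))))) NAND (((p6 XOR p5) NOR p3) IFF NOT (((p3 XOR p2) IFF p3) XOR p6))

p5 NOR p6 = false NOR false = true
p6 NOR p5 = false NOR false = true
p2 IFF (p6 NOR p5) = true IFF true = true
NOT (p2 IFF (p6 NOR p5)) = NOT true = false
p6 IFF NOT (p2 IFF (p6 NOR p5)) = false IFF false = true
p2 XOR (p6 IFF NOT (p2 IFF (p6 NOR p5))) = true XOR true = false
(p5 NOR p6) NOR (p2 XOR (p6 IFF NOT (p2 IFF (p6 NOR p5)))) = true NOR false = false
p6 XOR p5 = false XOR false = false
(p6 XOR p5) NOR p3 = false NOR false = true
p3 XOR p2 = false XOR true = true
(p3 XOR p2) IFF p3 = true IFF false = false
((p3 XOR p2) IFF p3) XOR p6 = false XOR false = false
NOT (((p3 XOR p2) IFF p3) XOR p6) = NOT false = true
((p6 XOR p5) NOR p3) IFF NOT (((p3 XOR p2) IFF p3) XOR p6) = true IFF true = true
((p5 NOR p6) NOR (p2 XOR (p6 IFF NOT (p2 IFF (p6 NOR p5))))) NAND (((p6 XOR p5) NOR p3) IFF NOT (((p3 XOR p2) IFF p3) XOR p6)) = false NAND true = true

true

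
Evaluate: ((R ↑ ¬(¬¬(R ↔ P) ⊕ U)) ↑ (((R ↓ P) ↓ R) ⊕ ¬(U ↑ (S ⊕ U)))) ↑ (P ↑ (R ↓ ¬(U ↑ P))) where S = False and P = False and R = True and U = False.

False

Substituting S=False, P=False, R=True, U=False:
R ↔ P = True ↔ False = False
¬(R ↔ P) = ¬False = True
¬¬(R ↔ P) = ¬True = False
¬¬(R ↔ P) ⊕ U = False ⊕ False = False
¬(¬¬(R ↔ P) ⊕ U) = ¬False = True
R ↑ ¬(¬¬(R ↔ P) ⊕ U) = True ↑ True = False
R ↓ P = True ↓ False = False
(R ↓ P) ↓ R = False ↓ True = False
S ⊕ U = False ⊕ False = False
U ↑ (S ⊕ U) = False ↑ False = True
¬(U ↑ (S ⊕ U)) = ¬True = False
((R ↓ P) ↓ R) ⊕ ¬(U ↑ (S ⊕ U)) = False ⊕ False = False
(R ↑ ¬(¬¬(R ↔ P) ⊕ U)) ↑ (((R ↓ P) ↓ R) ⊕ ¬(U ↑ (S ⊕ U))) = False ↑ False = True
U ↑ P = False ↑ False = True
¬(U ↑ P) = ¬True = False
R ↓ ¬(U ↑ P) = True ↓ False = False
P ↑ (R ↓ ¬(U ↑ P)) = False ↑ False = True
((R ↑ ¬(¬¬(R ↔ P) ⊕ U)) ↑ (((R ↓ P) ↓ R) ⊕ ¬(U ↑ (S ⊕ U)))) ↑ (P ↑ (R ↓ ¬(U ↑ P))) = True ↑ True = False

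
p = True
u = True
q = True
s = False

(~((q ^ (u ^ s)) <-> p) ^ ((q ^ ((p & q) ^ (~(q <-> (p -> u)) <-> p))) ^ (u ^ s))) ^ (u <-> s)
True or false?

False

Substituting p=True, u=True, q=True, s=False:
u ^ s = True ^ False = True
q ^ (u ^ s) = True ^ True = False
(q ^ (u ^ s)) <-> p = False <-> True = False
~((q ^ (u ^ s)) <-> p) = ~False = True
p & q = True & True = True
p -> u = True -> True = True
q <-> (p -> u) = True <-> True = True
~(q <-> (p -> u)) = ~True = False
~(q <-> (p -> u)) <-> p = False <-> True = False
(p & q) ^ (~(q <-> (p -> u)) <-> p) = True ^ False = True
q ^ ((p & q) ^ (~(q <-> (p -> u)) <-> p)) = True ^ True = False
u ^ s = True ^ False = True
(q ^ ((p & q) ^ (~(q <-> (p -> u)) <-> p))) ^ (u ^ s) = False ^ True = True
~((q ^ (u ^ s)) <-> p) ^ ((q ^ ((p & q) ^ (~(q <-> (p -> u)) <-> p))) ^ (u ^ s)) = True ^ True = False
u <-> s = True <-> False = False
(~((q ^ (u ^ s)) <-> p) ^ ((q ^ ((p & q) ^ (~(q <-> (p -> u)) <-> p))) ^ (u ^ s))) ^ (u <-> s) = False ^ False = False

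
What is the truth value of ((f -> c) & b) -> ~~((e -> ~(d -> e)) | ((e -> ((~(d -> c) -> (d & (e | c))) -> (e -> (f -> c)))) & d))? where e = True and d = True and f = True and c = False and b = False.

f -> c = True -> False = False
(f -> c) & b = False & False = False
d -> e = True -> True = True
~(d -> e) = ~True = False
e -> ~(d -> e) = True -> False = False
d -> c = True -> False = False
~(d -> c) = ~False = True
e | c = True | False = True
d & (e | c) = True & True = True
~(d -> c) -> (d & (e | c)) = True -> True = True
f -> c = True -> False = False
e -> (f -> c) = True -> False = False
(~(d -> c) -> (d & (e | c))) -> (e -> (f -> c)) = True -> False = False
e -> ((~(d -> c) -> (d & (e | c))) -> (e -> (f -> c))) = True -> False = False
(e -> ((~(d -> c) -> (d & (e | c))) -> (e -> (f -> c)))) & d = False & True = False
(e -> ~(d -> e)) | ((e -> ((~(d -> c) -> (d & (e | c))) -> (e -> (f -> c)))) & d) = False | False = False
~((e -> ~(d -> e)) | ((e -> ((~(d -> c) -> (d & (e | c))) -> (e -> (f -> c)))) & d)) = ~False = True
~~((e -> ~(d -> e)) | ((e -> ((~(d -> c) -> (d & (e | c))) -> (e -> (f -> c)))) & d)) = ~True = False
((f -> c) & b) -> ~~((e -> ~(d -> e)) | ((e -> ((~(d -> c) -> (d & (e | c))) -> (e -> (f -> c)))) & d)) = False -> False = True

True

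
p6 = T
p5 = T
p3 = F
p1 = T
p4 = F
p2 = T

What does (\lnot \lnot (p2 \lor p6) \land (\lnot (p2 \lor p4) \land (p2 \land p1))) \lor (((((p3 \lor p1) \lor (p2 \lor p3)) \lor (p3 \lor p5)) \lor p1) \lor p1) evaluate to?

T

p2 \lor p6 = T \lor T = T
\lnot (p2 \lor p6) = \lnot T = F
\lnot \lnot (p2 \lor p6) = \lnot F = T
p2 \lor p4 = T \lor F = T
\lnot (p2 \lor p4) = \lnot T = F
p2 \land p1 = T \land T = T
\lnot (p2 \lor p4) \land (p2 \land p1) = F \land T = F
\lnot \lnot (p2 \lor p6) \land (\lnot (p2 \lor p4) \land (p2 \land p1)) = T \land F = F
p3 \lor p1 = F \lor T = T
p2 \lor p3 = T \lor F = T
(p3 \lor p1) \lor (p2 \lor p3) = T \lor T = T
p3 \lor p5 = F \lor T = T
((p3 \lor p1) \lor (p2 \lor p3)) \lor (p3 \lor p5) = T \lor T = T
(((p3 \lor p1) \lor (p2 \lor p3)) \lor (p3 \lor p5)) \lor p1 = T \lor T = T
((((p3 \lor p1) \lor (p2 \lor p3)) \lor (p3 \lor p5)) \lor p1) \lor p1 = T \lor T = T
(\lnot \lnot (p2 \lor p6) \land (\lnot (p2 \lor p4) \land (p2 \land p1))) \lor (((((p3 \lor p1) \lor (p2 \lor p3)) \lor (p3 \lor p5)) \lor p1) \lor p1) = F \lor T = T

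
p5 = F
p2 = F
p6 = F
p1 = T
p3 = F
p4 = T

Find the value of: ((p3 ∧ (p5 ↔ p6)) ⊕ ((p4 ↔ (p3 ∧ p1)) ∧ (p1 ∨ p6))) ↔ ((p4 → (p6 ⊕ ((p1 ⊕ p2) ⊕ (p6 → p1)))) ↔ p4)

T

p5 ↔ p6 = F ↔ F = T
p3 ∧ (p5 ↔ p6) = F ∧ T = F
p3 ∧ p1 = F ∧ T = F
p4 ↔ (p3 ∧ p1) = T ↔ F = F
p1 ∨ p6 = T ∨ F = T
(p4 ↔ (p3 ∧ p1)) ∧ (p1 ∨ p6) = F ∧ T = F
(p3 ∧ (p5 ↔ p6)) ⊕ ((p4 ↔ (p3 ∧ p1)) ∧ (p1 ∨ p6)) = F ⊕ F = F
p1 ⊕ p2 = T ⊕ F = T
p6 → p1 = F → T = T
(p1 ⊕ p2) ⊕ (p6 → p1) = T ⊕ T = F
p6 ⊕ ((p1 ⊕ p2) ⊕ (p6 → p1)) = F ⊕ F = F
p4 → (p6 ⊕ ((p1 ⊕ p2) ⊕ (p6 → p1))) = T → F = F
(p4 → (p6 ⊕ ((p1 ⊕ p2) ⊕ (p6 → p1)))) ↔ p4 = F ↔ T = F
((p3 ∧ (p5 ↔ p6)) ⊕ ((p4 ↔ (p3 ∧ p1)) ∧ (p1 ∨ p6))) ↔ ((p4 → (p6 ⊕ ((p1 ⊕ p2) ⊕ (p6 → p1)))) ↔ p4) = F ↔ F = T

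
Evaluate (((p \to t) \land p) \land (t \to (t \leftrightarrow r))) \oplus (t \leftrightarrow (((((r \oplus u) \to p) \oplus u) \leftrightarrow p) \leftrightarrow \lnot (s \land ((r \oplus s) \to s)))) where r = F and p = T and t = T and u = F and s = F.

T

Substituting r=F, p=T, t=T, u=F, s=F:
p \to t = T \to T = T
(p \to t) \land p = T \land T = T
t \leftrightarrow r = T \leftrightarrow F = F
t \to (t \leftrightarrow r) = T \to F = F
((p \to t) \land p) \land (t \to (t \leftrightarrow r)) = T \land F = F
r \oplus u = F \oplus F = F
(r \oplus u) \to p = F \to T = T
((r \oplus u) \to p) \oplus u = T \oplus F = T
(((r \oplus u) \to p) \oplus u) \leftrightarrow p = T \leftrightarrow T = T
r \oplus s = F \oplus F = F
(r \oplus s) \to s = F \to F = T
s \land ((r \oplus s) \to s) = F \land T = F
\lnot (s \land ((r \oplus s) \to s)) = \lnot F = T
((((r \oplus u) \to p) \oplus u) \leftrightarrow p) \leftrightarrow \lnot (s \land ((r \oplus s) \to s)) = T \leftrightarrow T = T
t \leftrightarrow (((((r \oplus u) \to p) \oplus u) \leftrightarrow p) \leftrightarrow \lnot (s \land ((r \oplus s) \to s))) = T \leftrightarrow T = T
(((p \to t) \land p) \land (t \to (t \leftrightarrow r))) \oplus (t \leftrightarrow (((((r \oplus u) \to p) \oplus u) \leftrightarrow p) \leftrightarrow \lnot (s \land ((r \oplus s) \to s)))) = F \oplus T = T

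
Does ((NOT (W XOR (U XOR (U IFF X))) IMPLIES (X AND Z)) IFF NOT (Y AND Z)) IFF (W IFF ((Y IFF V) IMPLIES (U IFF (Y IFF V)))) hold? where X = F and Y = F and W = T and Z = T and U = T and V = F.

Substituting X=F, Y=F, W=T, Z=T, U=T, V=F:
U IFF X = T IFF F = F
U XOR (U IFF X) = T XOR F = T
W XOR (U XOR (U IFF X)) = T XOR T = F
NOT (W XOR (U XOR (U IFF X))) = NOT F = T
X AND Z = F AND T = F
NOT (W XOR (U XOR (U IFF X))) IMPLIES (X AND Z) = T IMPLIES F = F
Y AND Z = F AND T = F
NOT (Y AND Z) = NOT F = T
(NOT (W XOR (U XOR (U IFF X))) IMPLIES (X AND Z)) IFF NOT (Y AND Z) = F IFF T = F
Y IFF V = F IFF F = T
Y IFF V = F IFF F = T
U IFF (Y IFF V) = T IFF T = T
(Y IFF V) IMPLIES (U IFF (Y IFF V)) = T IMPLIES T = T
W IFF ((Y IFF V) IMPLIES (U IFF (Y IFF V))) = T IFF T = T
((NOT (W XOR (U XOR (U IFF X))) IMPLIES (X AND Z)) IFF NOT (Y AND Z)) IFF (W IFF ((Y IFF V) IMPLIES (U IFF (Y IFF V)))) = F IFF T = F

F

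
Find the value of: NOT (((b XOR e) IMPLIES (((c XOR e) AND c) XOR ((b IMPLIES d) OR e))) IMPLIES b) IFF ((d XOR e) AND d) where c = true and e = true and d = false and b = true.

Substituting c=true, e=true, d=false, b=true:
b XOR e = true XOR true = false
c XOR e = true XOR true = false
(c XOR e) AND c = false AND true = false
b IMPLIES d = true IMPLIES false = false
(b IMPLIES d) OR e = false OR true = true
((c XOR e) AND c) XOR ((b IMPLIES d) OR e) = false XOR true = true
(b XOR e) IMPLIES (((c XOR e) AND c) XOR ((b IMPLIES d) OR e)) = false IMPLIES true = true
((b XOR e) IMPLIES (((c XOR e) AND c) XOR ((b IMPLIES d) OR e))) IMPLIES b = true IMPLIES true = true
NOT (((b XOR e) IMPLIES (((c XOR e) AND c) XOR ((b IMPLIES d) OR e))) IMPLIES b) = NOT true = false
d XOR e = false XOR true = true
(d XOR e) AND d = true AND false = false
NOT (((b XOR e) IMPLIES (((c XOR e) AND c) XOR ((b IMPLIES d) OR e))) IMPLIES b) IFF ((d XOR e) AND d) = false IFF false = true

true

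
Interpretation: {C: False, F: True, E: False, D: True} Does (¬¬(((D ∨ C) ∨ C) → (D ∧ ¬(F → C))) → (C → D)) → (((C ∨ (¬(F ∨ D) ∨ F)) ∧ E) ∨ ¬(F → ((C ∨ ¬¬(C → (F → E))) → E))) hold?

True

Substituting C=False, F=True, E=False, D=True:
D ∨ C = True ∨ False = True
(D ∨ C) ∨ C = True ∨ False = True
F → C = True → False = False
¬(F → C) = ¬False = True
D ∧ ¬(F → C) = True ∧ True = True
((D ∨ C) ∨ C) → (D ∧ ¬(F → C)) = True → True = True
¬(((D ∨ C) ∨ C) → (D ∧ ¬(F → C))) = ¬True = False
¬¬(((D ∨ C) ∨ C) → (D ∧ ¬(F → C))) = ¬False = True
C → D = False → True = True
¬¬(((D ∨ C) ∨ C) → (D ∧ ¬(F → C))) → (C → D) = True → True = True
F ∨ D = True ∨ True = True
¬(F ∨ D) = ¬True = False
¬(F ∨ D) ∨ F = False ∨ True = True
C ∨ (¬(F ∨ D) ∨ F) = False ∨ True = True
(C ∨ (¬(F ∨ D) ∨ F)) ∧ E = True ∧ False = False
F → E = True → False = False
C → (F → E) = False → False = True
¬(C → (F → E)) = ¬True = False
¬¬(C → (F → E)) = ¬False = True
C ∨ ¬¬(C → (F → E)) = False ∨ True = True
(C ∨ ¬¬(C → (F → E))) → E = True → False = False
F → ((C ∨ ¬¬(C → (F → E))) → E) = True → False = False
¬(F → ((C ∨ ¬¬(C → (F → E))) → E)) = ¬False = True
((C ∨ (¬(F ∨ D) ∨ F)) ∧ E) ∨ ¬(F → ((C ∨ ¬¬(C → (F → E))) → E)) = False ∨ True = True
(¬¬(((D ∨ C) ∨ C) → (D ∧ ¬(F → C))) → (C → D)) → (((C ∨ (¬(F ∨ D) ∨ F)) ∧ E) ∨ ¬(F → ((C ∨ ¬¬(C → (F → E))) → E))) = True → True = True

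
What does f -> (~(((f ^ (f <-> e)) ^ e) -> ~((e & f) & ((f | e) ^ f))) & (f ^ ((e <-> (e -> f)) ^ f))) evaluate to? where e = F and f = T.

f <-> e = T <-> F = F
f ^ (f <-> e) = T ^ F = T
(f ^ (f <-> e)) ^ e = T ^ F = T
e & f = F & T = F
f | e = T | F = T
(f | e) ^ f = T ^ T = F
(e & f) & ((f | e) ^ f) = F & F = F
~((e & f) & ((f | e) ^ f)) = ~F = T
((f ^ (f <-> e)) ^ e) -> ~((e & f) & ((f | e) ^ f)) = T -> T = T
~(((f ^ (f <-> e)) ^ e) -> ~((e & f) & ((f | e) ^ f))) = ~T = F
e -> f = F -> T = T
e <-> (e -> f) = F <-> T = F
(e <-> (e -> f)) ^ f = F ^ T = T
f ^ ((e <-> (e -> f)) ^ f) = T ^ T = F
~(((f ^ (f <-> e)) ^ e) -> ~((e & f) & ((f | e) ^ f))) & (f ^ ((e <-> (e -> f)) ^ f)) = F & F = F
f -> (~(((f ^ (f <-> e)) ^ e) -> ~((e & f) & ((f | e) ^ f))) & (f ^ ((e <-> (e -> f)) ^ f))) = T -> F = F

F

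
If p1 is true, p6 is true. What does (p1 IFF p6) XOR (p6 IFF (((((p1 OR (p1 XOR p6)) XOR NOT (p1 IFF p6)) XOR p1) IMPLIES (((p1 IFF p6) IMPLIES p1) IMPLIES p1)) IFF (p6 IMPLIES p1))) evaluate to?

p1 IFF p6 = True IFF True = True
p1 XOR p6 = True XOR True = False
p1 OR (p1 XOR p6) = True OR False = True
p1 IFF p6 = True IFF True = True
NOT (p1 IFF p6) = NOT True = False
(p1 OR (p1 XOR p6)) XOR NOT (p1 IFF p6) = True XOR False = True
((p1 OR (p1 XOR p6)) XOR NOT (p1 IFF p6)) XOR p1 = True XOR True = False
p1 IFF p6 = True IFF True = True
(p1 IFF p6) IMPLIES p1 = True IMPLIES True = True
((p1 IFF p6) IMPLIES p1) IMPLIES p1 = True IMPLIES True = True
(((p1 OR (p1 XOR p6)) XOR NOT (p1 IFF p6)) XOR p1) IMPLIES (((p1 IFF p6) IMPLIES p1) IMPLIES p1) = False IMPLIES True = True
p6 IMPLIES p1 = True IMPLIES True = True
((((p1 OR (p1 XOR p6)) XOR NOT (p1 IFF p6)) XOR p1) IMPLIES (((p1 IFF p6) IMPLIES p1) IMPLIES p1)) IFF (p6 IMPLIES p1) = True IFF True = True
p6 IFF (((((p1 OR (p1 XOR p6)) XOR NOT (p1 IFF p6)) XOR p1) IMPLIES (((p1 IFF p6) IMPLIES p1) IMPLIES p1)) IFF (p6 IMPLIES p1)) = True IFF True = True
(p1 IFF p6) XOR (p6 IFF (((((p1 OR (p1 XOR p6)) XOR NOT (p1 IFF p6)) XOR p1) IMPLIES (((p1 IFF p6) IMPLIES p1) IMPLIES p1)) IFF (p6 IMPLIES p1))) = True XOR True = False

False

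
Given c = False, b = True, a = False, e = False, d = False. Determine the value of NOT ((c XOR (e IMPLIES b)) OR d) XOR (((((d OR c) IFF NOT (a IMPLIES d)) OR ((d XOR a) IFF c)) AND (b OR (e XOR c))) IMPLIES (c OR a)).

e IMPLIES b = False IMPLIES True = True
c XOR (e IMPLIES b) = False XOR True = True
(c XOR (e IMPLIES b)) OR d = True OR False = True
NOT ((c XOR (e IMPLIES b)) OR d) = NOT True = False
d OR c = False OR False = False
a IMPLIES d = False IMPLIES False = True
NOT (a IMPLIES d) = NOT True = False
(d OR c) IFF NOT (a IMPLIES d) = False IFF False = True
d XOR a = False XOR False = False
(d XOR a) IFF c = False IFF False = True
((d OR c) IFF NOT (a IMPLIES d)) OR ((d XOR a) IFF c) = True OR True = True
e XOR c = False XOR False = False
b OR (e XOR c) = True OR False = True
(((d OR c) IFF NOT (a IMPLIES d)) OR ((d XOR a) IFF c)) AND (b OR (e XOR c)) = True AND True = True
c OR a = False OR False = False
((((d OR c) IFF NOT (a IMPLIES d)) OR ((d XOR a) IFF c)) AND (b OR (e XOR c))) IMPLIES (c OR a) = True IMPLIES False = False
NOT ((c XOR (e IMPLIES b)) OR d) XOR (((((d OR c) IFF NOT (a IMPLIES d)) OR ((d XOR a) IFF c)) AND (b OR (e XOR c))) IMPLIES (c OR a)) = False XOR False = False

False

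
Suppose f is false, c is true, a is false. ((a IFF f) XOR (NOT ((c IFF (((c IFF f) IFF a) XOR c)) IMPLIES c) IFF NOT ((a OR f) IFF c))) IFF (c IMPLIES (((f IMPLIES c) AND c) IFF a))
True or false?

a IFF f = F IFF F = T
c IFF f = T IFF F = F
(c IFF f) IFF a = F IFF F = T
((c IFF f) IFF a) XOR c = T XOR T = F
c IFF (((c IFF f) IFF a) XOR c) = T IFF F = F
(c IFF (((c IFF f) IFF a) XOR c)) IMPLIES c = F IMPLIES T = T
NOT ((c IFF (((c IFF f) IFF a) XOR c)) IMPLIES c) = NOT T = F
a OR f = F OR F = F
(a OR f) IFF c = F IFF T = F
NOT ((a OR f) IFF c) = NOT F = T
NOT ((c IFF (((c IFF f) IFF a) XOR c)) IMPLIES c) IFF NOT ((a OR f) IFF c) = F IFF T = F
(a IFF f) XOR (NOT ((c IFF (((c IFF f) IFF a) XOR c)) IMPLIES c) IFF NOT ((a OR f) IFF c)) = T XOR F = T
f IMPLIES c = F IMPLIES T = T
(f IMPLIES c) AND c = T AND T = T
((f IMPLIES c) AND c) IFF a = T IFF F = F
c IMPLIES (((f IMPLIES c) AND c) IFF a) = T IMPLIES F = F
((a IFF f) XOR (NOT ((c IFF (((c IFF f) IFF a) XOR c)) IMPLIES c) IFF NOT ((a OR f) IFF c))) IFF (c IMPLIES (((f IMPLIES c) AND c) IFF a)) = T IFF F = F

F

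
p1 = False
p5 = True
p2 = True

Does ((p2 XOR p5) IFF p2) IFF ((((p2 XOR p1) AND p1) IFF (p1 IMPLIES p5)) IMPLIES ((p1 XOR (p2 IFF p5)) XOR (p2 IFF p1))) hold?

False

p2 XOR p5 = True XOR True = False
(p2 XOR p5) IFF p2 = False IFF True = False
p2 XOR p1 = True XOR False = True
(p2 XOR p1) AND p1 = True AND False = False
p1 IMPLIES p5 = False IMPLIES True = True
((p2 XOR p1) AND p1) IFF (p1 IMPLIES p5) = False IFF True = False
p2 IFF p5 = True IFF True = True
p1 XOR (p2 IFF p5) = False XOR True = True
p2 IFF p1 = True IFF False = False
(p1 XOR (p2 IFF p5)) XOR (p2 IFF p1) = True XOR False = True
(((p2 XOR p1) AND p1) IFF (p1 IMPLIES p5)) IMPLIES ((p1 XOR (p2 IFF p5)) XOR (p2 IFF p1)) = False IMPLIES True = True
((p2 XOR p5) IFF p2) IFF ((((p2 XOR p1) AND p1) IFF (p1 IMPLIES p5)) IMPLIES ((p1 XOR (p2 IFF p5)) XOR (p2 IFF p1))) = False IFF True = False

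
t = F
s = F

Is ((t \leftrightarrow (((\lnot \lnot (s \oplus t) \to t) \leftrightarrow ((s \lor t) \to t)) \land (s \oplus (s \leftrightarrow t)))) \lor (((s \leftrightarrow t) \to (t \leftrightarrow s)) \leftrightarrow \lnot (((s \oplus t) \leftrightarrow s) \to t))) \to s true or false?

F

s \oplus t = F \oplus F = F
\lnot (s \oplus t) = \lnot F = T
\lnot \lnot (s \oplus t) = \lnot T = F
\lnot \lnot (s \oplus t) \to t = F \to F = T
s \lor t = F \lor F = F
(s \lor t) \to t = F \to F = T
(\lnot \lnot (s \oplus t) \to t) \leftrightarrow ((s \lor t) \to t) = T \leftrightarrow T = T
s \leftrightarrow t = F \leftrightarrow F = T
s \oplus (s \leftrightarrow t) = F \oplus T = T
((\lnot \lnot (s \oplus t) \to t) \leftrightarrow ((s \lor t) \to t)) \land (s \oplus (s \leftrightarrow t)) = T \land T = T
t \leftrightarrow (((\lnot \lnot (s \oplus t) \to t) \leftrightarrow ((s \lor t) \to t)) \land (s \oplus (s \leftrightarrow t))) = F \leftrightarrow T = F
s \leftrightarrow t = F \leftrightarrow F = T
t \leftrightarrow s = F \leftrightarrow F = T
(s \leftrightarrow t) \to (t \leftrightarrow s) = T \to T = T
s \oplus t = F \oplus F = F
(s \oplus t) \leftrightarrow s = F \leftrightarrow F = T
((s \oplus t) \leftrightarrow s) \to t = T \to F = F
\lnot (((s \oplus t) \leftrightarrow s) \to t) = \lnot F = T
((s \leftrightarrow t) \to (t \leftrightarrow s)) \leftrightarrow \lnot (((s \oplus t) \leftrightarrow s) \to t) = T \leftrightarrow T = T
(t \leftrightarrow (((\lnot \lnot (s \oplus t) \to t) \leftrightarrow ((s \lor t) \to t)) \land (s \oplus (s \leftrightarrow t)))) \lor (((s \leftrightarrow t) \to (t \leftrightarrow s)) \leftrightarrow \lnot (((s \oplus t) \leftrightarrow s) \to t)) = F \lor T = T
((t \leftrightarrow (((\lnot \lnot (s \oplus t) \to t) \leftrightarrow ((s \lor t) \to t)) \land (s \oplus (s \leftrightarrow t)))) \lor (((s \leftrightarrow t) \to (t \leftrightarrow s)) \leftrightarrow \lnot (((s \oplus t) \leftrightarrow s) \to t))) \to s = T \to F = F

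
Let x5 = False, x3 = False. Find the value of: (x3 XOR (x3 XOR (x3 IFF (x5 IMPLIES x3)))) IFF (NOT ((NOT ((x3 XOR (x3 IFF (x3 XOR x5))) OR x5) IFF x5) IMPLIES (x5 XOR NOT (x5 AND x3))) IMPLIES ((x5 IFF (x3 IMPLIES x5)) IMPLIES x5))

x5 IMPLIES x3 = False IMPLIES False = True
x3 IFF (x5 IMPLIES x3) = False IFF True = False
x3 XOR (x3 IFF (x5 IMPLIES x3)) = False XOR False = False
x3 XOR (x3 XOR (x3 IFF (x5 IMPLIES x3))) = False XOR False = False
x3 XOR x5 = False XOR False = False
x3 IFF (x3 XOR x5) = False IFF False = True
x3 XOR (x3 IFF (x3 XOR x5)) = False XOR True = True
(x3 XOR (x3 IFF (x3 XOR x5))) OR x5 = True OR False = True
NOT ((x3 XOR (x3 IFF (x3 XOR x5))) OR x5) = NOT True = False
NOT ((x3 XOR (x3 IFF (x3 XOR x5))) OR x5) IFF x5 = False IFF False = True
x5 AND x3 = False AND False = False
NOT (x5 AND x3) = NOT False = True
x5 XOR NOT (x5 AND x3) = False XOR True = True
(NOT ((x3 XOR (x3 IFF (x3 XOR x5))) OR x5) IFF x5) IMPLIES (x5 XOR NOT (x5 AND x3)) = True IMPLIES True = True
NOT ((NOT ((x3 XOR (x3 IFF (x3 XOR x5))) OR x5) IFF x5) IMPLIES (x5 XOR NOT (x5 AND x3))) = NOT True = False
x3 IMPLIES x5 = False IMPLIES False = True
x5 IFF (x3 IMPLIES x5) = False IFF True = False
(x5 IFF (x3 IMPLIES x5)) IMPLIES x5 = False IMPLIES False = True
NOT ((NOT ((x3 XOR (x3 IFF (x3 XOR x5))) OR x5) IFF x5) IMPLIES (x5 XOR NOT (x5 AND x3))) IMPLIES ((x5 IFF (x3 IMPLIES x5)) IMPLIES x5) = False IMPLIES True = True
(x3 XOR (x3 XOR (x3 IFF (x5 IMPLIES x3)))) IFF (NOT ((NOT ((x3 XOR (x3 IFF (x3 XOR x5))) OR x5) IFF x5) IMPLIES (x5 XOR NOT (x5 AND x3))) IMPLIES ((x5 IFF (x3 IMPLIES x5)) IMPLIES x5)) = False IFF True = False

False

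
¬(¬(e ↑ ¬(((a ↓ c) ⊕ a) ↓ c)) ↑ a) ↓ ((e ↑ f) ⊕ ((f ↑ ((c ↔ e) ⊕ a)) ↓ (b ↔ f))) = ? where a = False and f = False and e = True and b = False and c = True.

False

Substituting a=False, f=False, e=True, b=False, c=True:
a ↓ c = False ↓ True = False
(a ↓ c) ⊕ a = False ⊕ False = False
((a ↓ c) ⊕ a) ↓ c = False ↓ True = False
¬(((a ↓ c) ⊕ a) ↓ c) = ¬False = True
e ↑ ¬(((a ↓ c) ⊕ a) ↓ c) = True ↑ True = False
¬(e ↑ ¬(((a ↓ c) ⊕ a) ↓ c)) = ¬False = True
¬(e ↑ ¬(((a ↓ c) ⊕ a) ↓ c)) ↑ a = True ↑ False = True
¬(¬(e ↑ ¬(((a ↓ c) ⊕ a) ↓ c)) ↑ a) = ¬True = False
e ↑ f = True ↑ False = True
c ↔ e = True ↔ True = True
(c ↔ e) ⊕ a = True ⊕ False = True
f ↑ ((c ↔ e) ⊕ a) = False ↑ True = True
b ↔ f = False ↔ False = True
(f ↑ ((c ↔ e) ⊕ a)) ↓ (b ↔ f) = True ↓ True = False
(e ↑ f) ⊕ ((f ↑ ((c ↔ e) ⊕ a)) ↓ (b ↔ f)) = True ⊕ False = True
¬(¬(e ↑ ¬(((a ↓ c) ⊕ a) ↓ c)) ↑ a) ↓ ((e ↑ f) ⊕ ((f ↑ ((c ↔ e) ⊕ a)) ↓ (b ↔ f))) = False ↓ True = False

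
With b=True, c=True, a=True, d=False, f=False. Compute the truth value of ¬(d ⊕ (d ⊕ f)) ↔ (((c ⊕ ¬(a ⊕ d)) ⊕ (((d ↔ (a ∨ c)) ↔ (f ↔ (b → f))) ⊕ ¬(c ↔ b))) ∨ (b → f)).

d ⊕ f = False ⊕ False = False
d ⊕ (d ⊕ f) = False ⊕ False = False
¬(d ⊕ (d ⊕ f)) = ¬False = True
a ⊕ d = True ⊕ False = True
¬(a ⊕ d) = ¬True = False
c ⊕ ¬(a ⊕ d) = True ⊕ False = True
a ∨ c = True ∨ True = True
d ↔ (a ∨ c) = False ↔ True = False
b → f = True → False = False
f ↔ (b → f) = False ↔ False = True
(d ↔ (a ∨ c)) ↔ (f ↔ (b → f)) = False ↔ True = False
c ↔ b = True ↔ True = True
¬(c ↔ b) = ¬True = False
((d ↔ (a ∨ c)) ↔ (f ↔ (b → f))) ⊕ ¬(c ↔ b) = False ⊕ False = False
(c ⊕ ¬(a ⊕ d)) ⊕ (((d ↔ (a ∨ c)) ↔ (f ↔ (b → f))) ⊕ ¬(c ↔ b)) = True ⊕ False = True
b → f = True → False = False
((c ⊕ ¬(a ⊕ d)) ⊕ (((d ↔ (a ∨ c)) ↔ (f ↔ (b → f))) ⊕ ¬(c ↔ b))) ∨ (b → f) = True ∨ False = True
¬(d ⊕ (d ⊕ f)) ↔ (((c ⊕ ¬(a ⊕ d)) ⊕ (((d ↔ (a ∨ c)) ↔ (f ↔ (b → f))) ⊕ ¬(c ↔ b))) ∨ (b → f)) = True ↔ True = True

True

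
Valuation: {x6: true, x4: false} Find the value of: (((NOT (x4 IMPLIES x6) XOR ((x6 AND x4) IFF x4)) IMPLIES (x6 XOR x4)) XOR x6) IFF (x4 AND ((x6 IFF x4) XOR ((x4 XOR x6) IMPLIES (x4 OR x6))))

Substituting x6=true, x4=false:
x4 IMPLIES x6 = false IMPLIES true = true
NOT (x4 IMPLIES x6) = NOT true = false
x6 AND x4 = true AND false = false
(x6 AND x4) IFF x4 = false IFF false = true
NOT (x4 IMPLIES x6) XOR ((x6 AND x4) IFF x4) = false XOR true = true
x6 XOR x4 = true XOR false = true
(NOT (x4 IMPLIES x6) XOR ((x6 AND x4) IFF x4)) IMPLIES (x6 XOR x4) = true IMPLIES true = true
((NOT (x4 IMPLIES x6) XOR ((x6 AND x4) IFF x4)) IMPLIES (x6 XOR x4)) XOR x6 = true XOR true = false
x6 IFF x4 = true IFF false = false
x4 XOR x6 = false XOR true = true
x4 OR x6 = false OR true = true
(x4 XOR x6) IMPLIES (x4 OR x6) = true IMPLIES true = true
(x6 IFF x4) XOR ((x4 XOR x6) IMPLIES (x4 OR x6)) = false XOR true = true
x4 AND ((x6 IFF x4) XOR ((x4 XOR x6) IMPLIES (x4 OR x6))) = false AND true = false
(((NOT (x4 IMPLIES x6) XOR ((x6 AND x4) IFF x4)) IMPLIES (x6 XOR x4)) XOR x6) IFF (x4 AND ((x6 IFF x4) XOR ((x4 XOR x6) IMPLIES (x4 OR x6)))) = false IFF false = true

true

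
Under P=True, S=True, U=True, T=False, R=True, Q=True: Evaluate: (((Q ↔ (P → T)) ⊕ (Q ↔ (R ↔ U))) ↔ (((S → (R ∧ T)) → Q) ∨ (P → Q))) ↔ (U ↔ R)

True

P → T = True → False = False
Q ↔ (P → T) = True ↔ False = False
R ↔ U = True ↔ True = True
Q ↔ (R ↔ U) = True ↔ True = True
(Q ↔ (P → T)) ⊕ (Q ↔ (R ↔ U)) = False ⊕ True = True
R ∧ T = True ∧ False = False
S → (R ∧ T) = True → False = False
(S → (R ∧ T)) → Q = False → True = True
P → Q = True → True = True
((S → (R ∧ T)) → Q) ∨ (P → Q) = True ∨ True = True
((Q ↔ (P → T)) ⊕ (Q ↔ (R ↔ U))) ↔ (((S → (R ∧ T)) → Q) ∨ (P → Q)) = True ↔ True = True
U ↔ R = True ↔ True = True
(((Q ↔ (P → T)) ⊕ (Q ↔ (R ↔ U))) ↔ (((S → (R ∧ T)) → Q) ∨ (P → Q))) ↔ (U ↔ R) = True ↔ True = True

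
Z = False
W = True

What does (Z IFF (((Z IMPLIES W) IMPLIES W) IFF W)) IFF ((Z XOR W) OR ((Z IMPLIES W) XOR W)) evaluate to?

Z IMPLIES W = False IMPLIES True = True
(Z IMPLIES W) IMPLIES W = True IMPLIES True = True
((Z IMPLIES W) IMPLIES W) IFF W = True IFF True = True
Z IFF (((Z IMPLIES W) IMPLIES W) IFF W) = False IFF True = False
Z XOR W = False XOR True = True
Z IMPLIES W = False IMPLIES True = True
(Z IMPLIES W) XOR W = True XOR True = False
(Z XOR W) OR ((Z IMPLIES W) XOR W) = True OR False = True
(Z IFF (((Z IMPLIES W) IMPLIES W) IFF W)) IFF ((Z XOR W) OR ((Z IMPLIES W) XOR W)) = False IFF True = False

False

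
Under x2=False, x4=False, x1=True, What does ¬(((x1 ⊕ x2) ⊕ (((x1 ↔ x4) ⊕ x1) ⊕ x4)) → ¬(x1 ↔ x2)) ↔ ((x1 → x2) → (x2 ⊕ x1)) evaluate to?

Substituting x2=False, x4=False, x1=True:
x1 ⊕ x2 = True ⊕ False = True
x1 ↔ x4 = True ↔ False = False
(x1 ↔ x4) ⊕ x1 = False ⊕ True = True
((x1 ↔ x4) ⊕ x1) ⊕ x4 = True ⊕ False = True
(x1 ⊕ x2) ⊕ (((x1 ↔ x4) ⊕ x1) ⊕ x4) = True ⊕ True = False
x1 ↔ x2 = True ↔ False = False
¬(x1 ↔ x2) = ¬False = True
((x1 ⊕ x2) ⊕ (((x1 ↔ x4) ⊕ x1) ⊕ x4)) → ¬(x1 ↔ x2) = False → True = True
¬(((x1 ⊕ x2) ⊕ (((x1 ↔ x4) ⊕ x1) ⊕ x4)) → ¬(x1 ↔ x2)) = ¬True = False
x1 → x2 = True → False = False
x2 ⊕ x1 = False ⊕ True = True
(x1 → x2) → (x2 ⊕ x1) = False → True = True
¬(((x1 ⊕ x2) ⊕ (((x1 ↔ x4) ⊕ x1) ⊕ x4)) → ¬(x1 ↔ x2)) ↔ ((x1 → x2) → (x2 ⊕ x1)) = False ↔ True = False

False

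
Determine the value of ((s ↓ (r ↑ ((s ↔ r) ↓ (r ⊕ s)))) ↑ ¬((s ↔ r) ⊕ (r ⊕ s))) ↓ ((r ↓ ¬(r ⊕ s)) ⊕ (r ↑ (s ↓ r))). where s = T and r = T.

s ↔ r = T ↔ T = T
r ⊕ s = T ⊕ T = F
(s ↔ r) ↓ (r ⊕ s) = T ↓ F = F
r ↑ ((s ↔ r) ↓ (r ⊕ s)) = T ↑ F = T
s ↓ (r ↑ ((s ↔ r) ↓ (r ⊕ s))) = T ↓ T = F
s ↔ r = T ↔ T = T
r ⊕ s = T ⊕ T = F
(s ↔ r) ⊕ (r ⊕ s) = T ⊕ F = T
¬((s ↔ r) ⊕ (r ⊕ s)) = ¬T = F
(s ↓ (r ↑ ((s ↔ r) ↓ (r ⊕ s)))) ↑ ¬((s ↔ r) ⊕ (r ⊕ s)) = F ↑ F = T
r ⊕ s = T ⊕ T = F
¬(r ⊕ s) = ¬F = T
r ↓ ¬(r ⊕ s) = T ↓ T = F
s ↓ r = T ↓ T = F
r ↑ (s ↓ r) = T ↑ F = T
(r ↓ ¬(r ⊕ s)) ⊕ (r ↑ (s ↓ r)) = F ⊕ T = T
((s ↓ (r ↑ ((s ↔ r) ↓ (r ⊕ s)))) ↑ ¬((s ↔ r) ⊕ (r ⊕ s))) ↓ ((r ↓ ¬(r ⊕ s)) ⊕ (r ↑ (s ↓ r))) = T ↓ T = F

F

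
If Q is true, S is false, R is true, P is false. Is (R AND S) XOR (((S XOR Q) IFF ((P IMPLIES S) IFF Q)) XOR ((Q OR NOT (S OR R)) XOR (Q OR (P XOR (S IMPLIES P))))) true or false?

True

R AND S = True AND False = False
S XOR Q = False XOR True = True
P IMPLIES S = False IMPLIES False = True
(P IMPLIES S) IFF Q = True IFF True = True
(S XOR Q) IFF ((P IMPLIES S) IFF Q) = True IFF True = True
S OR R = False OR True = True
NOT (S OR R) = NOT True = False
Q OR NOT (S OR R) = True OR False = True
S IMPLIES P = False IMPLIES False = True
P XOR (S IMPLIES P) = False XOR True = True
Q OR (P XOR (S IMPLIES P)) = True OR True = True
(Q OR NOT (S OR R)) XOR (Q OR (P XOR (S IMPLIES P))) = True XOR True = False
((S XOR Q) IFF ((P IMPLIES S) IFF Q)) XOR ((Q OR NOT (S OR R)) XOR (Q OR (P XOR (S IMPLIES P)))) = True XOR False = True
(R AND S) XOR (((S XOR Q) IFF ((P IMPLIES S) IFF Q)) XOR ((Q OR NOT (S OR R)) XOR (Q OR (P XOR (S IMPLIES P))))) = False XOR True = True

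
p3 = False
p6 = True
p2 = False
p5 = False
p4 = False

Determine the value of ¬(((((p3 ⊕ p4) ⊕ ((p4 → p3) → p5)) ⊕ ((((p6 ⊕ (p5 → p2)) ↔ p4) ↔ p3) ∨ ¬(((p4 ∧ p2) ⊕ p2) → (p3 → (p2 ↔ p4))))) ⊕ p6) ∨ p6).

p3 ⊕ p4 = False ⊕ False = False
p4 → p3 = False → False = True
(p4 → p3) → p5 = True → False = False
(p3 ⊕ p4) ⊕ ((p4 → p3) → p5) = False ⊕ False = False
p5 → p2 = False → False = True
p6 ⊕ (p5 → p2) = True ⊕ True = False
(p6 ⊕ (p5 → p2)) ↔ p4 = False ↔ False = True
((p6 ⊕ (p5 → p2)) ↔ p4) ↔ p3 = True ↔ False = False
p4 ∧ p2 = False ∧ False = False
(p4 ∧ p2) ⊕ p2 = False ⊕ False = False
p2 ↔ p4 = False ↔ False = True
p3 → (p2 ↔ p4) = False → True = True
((p4 ∧ p2) ⊕ p2) → (p3 → (p2 ↔ p4)) = False → True = True
¬(((p4 ∧ p2) ⊕ p2) → (p3 → (p2 ↔ p4))) = ¬True = False
(((p6 ⊕ (p5 → p2)) ↔ p4) ↔ p3) ∨ ¬(((p4 ∧ p2) ⊕ p2) → (p3 → (p2 ↔ p4))) = False ∨ False = False
((p3 ⊕ p4) ⊕ ((p4 → p3) → p5)) ⊕ ((((p6 ⊕ (p5 → p2)) ↔ p4) ↔ p3) ∨ ¬(((p4 ∧ p2) ⊕ p2) → (p3 → (p2 ↔ p4)))) = False ⊕ False = False
(((p3 ⊕ p4) ⊕ ((p4 → p3) → p5)) ⊕ ((((p6 ⊕ (p5 → p2)) ↔ p4) ↔ p3) ∨ ¬(((p4 ∧ p2) ⊕ p2) → (p3 → (p2 ↔ p4))))) ⊕ p6 = False ⊕ True = True
((((p3 ⊕ p4) ⊕ ((p4 → p3) → p5)) ⊕ ((((p6 ⊕ (p5 → p2)) ↔ p4) ↔ p3) ∨ ¬(((p4 ∧ p2) ⊕ p2) → (p3 → (p2 ↔ p4))))) ⊕ p6) ∨ p6 = True ∨ True = True
¬(((((p3 ⊕ p4) ⊕ ((p4 → p3) → p5)) ⊕ ((((p6 ⊕ (p5 → p2)) ↔ p4) ↔ p3) ∨ ¬(((p4 ∧ p2) ⊕ p2) → (p3 → (p2 ↔ p4))))) ⊕ p6) ∨ p6) = ¬True = False

False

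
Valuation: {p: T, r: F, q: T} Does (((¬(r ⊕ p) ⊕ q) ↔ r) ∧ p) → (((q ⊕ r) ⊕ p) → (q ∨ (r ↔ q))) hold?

r ⊕ p = F ⊕ T = T
¬(r ⊕ p) = ¬T = F
¬(r ⊕ p) ⊕ q = F ⊕ T = T
(¬(r ⊕ p) ⊕ q) ↔ r = T ↔ F = F
((¬(r ⊕ p) ⊕ q) ↔ r) ∧ p = F ∧ T = F
q ⊕ r = T ⊕ F = T
(q ⊕ r) ⊕ p = T ⊕ T = F
r ↔ q = F ↔ T = F
q ∨ (r ↔ q) = T ∨ F = T
((q ⊕ r) ⊕ p) → (q ∨ (r ↔ q)) = F → T = T
(((¬(r ⊕ p) ⊕ q) ↔ r) ∧ p) → (((q ⊕ r) ⊕ p) → (q ∨ (r ↔ q))) = F → T = T

T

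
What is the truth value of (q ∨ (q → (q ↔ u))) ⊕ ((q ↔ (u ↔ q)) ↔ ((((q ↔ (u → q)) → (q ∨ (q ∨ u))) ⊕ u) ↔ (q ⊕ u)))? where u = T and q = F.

Substituting u=T, q=F:
q ↔ u = F ↔ T = F
q → (q ↔ u) = F → F = T
q ∨ (q → (q ↔ u)) = F ∨ T = T
u ↔ q = T ↔ F = F
q ↔ (u ↔ q) = F ↔ F = T
u → q = T → F = F
q ↔ (u → q) = F ↔ F = T
q ∨ u = F ∨ T = T
q ∨ (q ∨ u) = F ∨ T = T
(q ↔ (u → q)) → (q ∨ (q ∨ u)) = T → T = T
((q ↔ (u → q)) → (q ∨ (q ∨ u))) ⊕ u = T ⊕ T = F
q ⊕ u = F ⊕ T = T
(((q ↔ (u → q)) → (q ∨ (q ∨ u))) ⊕ u) ↔ (q ⊕ u) = F ↔ T = F
(q ↔ (u ↔ q)) ↔ ((((q ↔ (u → q)) → (q ∨ (q ∨ u))) ⊕ u) ↔ (q ⊕ u)) = T ↔ F = F
(q ∨ (q → (q ↔ u))) ⊕ ((q ↔ (u ↔ q)) ↔ ((((q ↔ (u → q)) → (q ∨ (q ∨ u))) ⊕ u) ↔ (q ⊕ u))) = T ⊕ F = T

T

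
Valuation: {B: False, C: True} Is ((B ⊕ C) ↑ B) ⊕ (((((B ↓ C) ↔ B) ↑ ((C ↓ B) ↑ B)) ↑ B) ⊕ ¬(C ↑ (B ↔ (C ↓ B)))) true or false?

B ⊕ C = False ⊕ True = True
(B ⊕ C) ↑ B = True ↑ False = True
B ↓ C = False ↓ True = False
(B ↓ C) ↔ B = False ↔ False = True
C ↓ B = True ↓ False = False
(C ↓ B) ↑ B = False ↑ False = True
((B ↓ C) ↔ B) ↑ ((C ↓ B) ↑ B) = True ↑ True = False
(((B ↓ C) ↔ B) ↑ ((C ↓ B) ↑ B)) ↑ B = False ↑ False = True
C ↓ B = True ↓ False = False
B ↔ (C ↓ B) = False ↔ False = True
C ↑ (B ↔ (C ↓ B)) = True ↑ True = False
¬(C ↑ (B ↔ (C ↓ B))) = ¬False = True
((((B ↓ C) ↔ B) ↑ ((C ↓ B) ↑ B)) ↑ B) ⊕ ¬(C ↑ (B ↔ (C ↓ B))) = True ⊕ True = False
((B ⊕ C) ↑ B) ⊕ (((((B ↓ C) ↔ B) ↑ ((C ↓ B) ↑ B)) ↑ B) ⊕ ¬(C ↑ (B ↔ (C ↓ B)))) = True ⊕ False = True

True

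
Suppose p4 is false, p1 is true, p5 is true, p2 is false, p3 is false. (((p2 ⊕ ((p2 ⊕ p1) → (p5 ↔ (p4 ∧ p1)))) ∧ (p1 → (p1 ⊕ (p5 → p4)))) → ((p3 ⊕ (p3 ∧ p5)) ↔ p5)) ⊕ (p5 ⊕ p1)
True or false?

True

Substituting p4=False, p1=True, p5=True, p2=False, p3=False:
p2 ⊕ p1 = False ⊕ True = True
p4 ∧ p1 = False ∧ True = False
p5 ↔ (p4 ∧ p1) = True ↔ False = False
(p2 ⊕ p1) → (p5 ↔ (p4 ∧ p1)) = True → False = False
p2 ⊕ ((p2 ⊕ p1) → (p5 ↔ (p4 ∧ p1))) = False ⊕ False = False
p5 → p4 = True → False = False
p1 ⊕ (p5 → p4) = True ⊕ False = True
p1 → (p1 ⊕ (p5 → p4)) = True → True = True
(p2 ⊕ ((p2 ⊕ p1) → (p5 ↔ (p4 ∧ p1)))) ∧ (p1 → (p1 ⊕ (p5 → p4))) = False ∧ True = False
p3 ∧ p5 = False ∧ True = False
p3 ⊕ (p3 ∧ p5) = False ⊕ False = False
(p3 ⊕ (p3 ∧ p5)) ↔ p5 = False ↔ True = False
((p2 ⊕ ((p2 ⊕ p1) → (p5 ↔ (p4 ∧ p1)))) ∧ (p1 → (p1 ⊕ (p5 → p4)))) → ((p3 ⊕ (p3 ∧ p5)) ↔ p5) = False → False = True
p5 ⊕ p1 = True ⊕ True = False
(((p2 ⊕ ((p2 ⊕ p1) → (p5 ↔ (p4 ∧ p1)))) ∧ (p1 → (p1 ⊕ (p5 → p4)))) → ((p3 ⊕ (p3 ∧ p5)) ↔ p5)) ⊕ (p5 ⊕ p1) = True ⊕ False = True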